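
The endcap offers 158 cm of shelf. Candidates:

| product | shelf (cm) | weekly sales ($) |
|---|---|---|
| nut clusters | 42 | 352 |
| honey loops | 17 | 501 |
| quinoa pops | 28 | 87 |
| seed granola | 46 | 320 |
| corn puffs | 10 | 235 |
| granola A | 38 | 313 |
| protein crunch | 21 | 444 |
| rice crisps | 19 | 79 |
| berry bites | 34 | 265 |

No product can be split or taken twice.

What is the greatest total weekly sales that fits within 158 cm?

By weekly sales per cm: honey loops 29.47, corn puffs 23.50, protein crunch 21.14, nut clusters 8.38 lead.
Greedy by ratio would take nut clusters + honey loops + corn puffs + granola A + protein crunch + rice crisps: 147 cm used, total 1924.
Replace rice crisps with quinoa pops: the trade gains 8 net, giving 1932 at 156 cm.

1932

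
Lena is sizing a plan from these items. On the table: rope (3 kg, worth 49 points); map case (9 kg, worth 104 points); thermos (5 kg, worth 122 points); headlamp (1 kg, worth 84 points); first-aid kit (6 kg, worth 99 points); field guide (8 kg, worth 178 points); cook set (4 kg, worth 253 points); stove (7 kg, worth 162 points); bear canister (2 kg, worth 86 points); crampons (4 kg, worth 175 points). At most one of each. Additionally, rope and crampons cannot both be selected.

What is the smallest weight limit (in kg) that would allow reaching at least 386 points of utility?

Look for the lowest-weight combination reaching 386.
headlamp + cook set + bear canister reaches 423 using 7 kg.
Below 7 kg the best achievable stays under 386.

7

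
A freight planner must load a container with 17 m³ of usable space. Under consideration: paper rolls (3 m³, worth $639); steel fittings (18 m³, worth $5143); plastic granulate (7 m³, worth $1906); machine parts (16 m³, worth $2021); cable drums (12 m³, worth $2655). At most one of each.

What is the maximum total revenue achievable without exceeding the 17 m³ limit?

A density-first pass picks paper rolls + plastic granulate — 2545 at 10 m³.
Replace plastic granulate with cable drums: the trade gains 749 net, giving 3294 at 15 m³.

3294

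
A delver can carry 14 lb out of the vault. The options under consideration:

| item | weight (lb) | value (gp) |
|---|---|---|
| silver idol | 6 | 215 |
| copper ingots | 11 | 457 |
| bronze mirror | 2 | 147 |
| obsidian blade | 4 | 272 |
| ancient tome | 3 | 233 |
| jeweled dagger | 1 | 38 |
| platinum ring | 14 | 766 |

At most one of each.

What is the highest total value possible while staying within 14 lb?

766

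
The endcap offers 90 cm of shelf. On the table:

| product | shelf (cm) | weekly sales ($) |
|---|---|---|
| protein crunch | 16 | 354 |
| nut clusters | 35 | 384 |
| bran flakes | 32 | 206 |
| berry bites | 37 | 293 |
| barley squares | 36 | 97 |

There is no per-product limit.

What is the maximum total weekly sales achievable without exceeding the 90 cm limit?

5×protein crunch uses 80 of the 90 cm and totals 1770.

1770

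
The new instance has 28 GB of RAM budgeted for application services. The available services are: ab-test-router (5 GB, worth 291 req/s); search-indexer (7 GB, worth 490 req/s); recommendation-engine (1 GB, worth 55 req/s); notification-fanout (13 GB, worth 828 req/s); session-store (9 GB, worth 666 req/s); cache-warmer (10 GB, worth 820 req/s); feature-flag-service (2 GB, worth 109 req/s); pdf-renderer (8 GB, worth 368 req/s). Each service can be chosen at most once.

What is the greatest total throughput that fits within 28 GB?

2085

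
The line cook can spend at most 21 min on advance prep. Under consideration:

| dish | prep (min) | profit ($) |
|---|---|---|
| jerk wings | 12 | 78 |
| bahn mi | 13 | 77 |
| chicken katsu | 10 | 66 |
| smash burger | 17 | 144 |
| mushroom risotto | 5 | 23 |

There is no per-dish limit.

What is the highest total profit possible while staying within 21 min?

144

Taking smash burger: 17 min used, 144 in profit.
The spare 4 min is too small for any remaining dish, and no exchange beats 144.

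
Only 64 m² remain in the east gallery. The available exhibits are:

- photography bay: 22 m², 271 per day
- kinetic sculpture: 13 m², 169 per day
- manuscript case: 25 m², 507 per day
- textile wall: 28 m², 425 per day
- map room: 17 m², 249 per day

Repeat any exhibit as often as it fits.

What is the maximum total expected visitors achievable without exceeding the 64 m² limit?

Kinetic sculpture + 2×manuscript case uses 63 of the 64 m² and totals 1183.

1183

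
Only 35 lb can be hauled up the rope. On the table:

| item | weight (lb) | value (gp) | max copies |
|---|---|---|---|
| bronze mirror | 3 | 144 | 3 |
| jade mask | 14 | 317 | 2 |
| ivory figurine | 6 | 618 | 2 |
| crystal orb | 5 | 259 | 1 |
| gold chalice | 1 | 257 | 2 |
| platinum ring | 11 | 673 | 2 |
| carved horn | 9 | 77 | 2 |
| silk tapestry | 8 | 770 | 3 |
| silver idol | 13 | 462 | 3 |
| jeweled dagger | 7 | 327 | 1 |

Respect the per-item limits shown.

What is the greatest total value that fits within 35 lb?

By value per lb: gold chalice 257.00, ivory figurine 103.00, silk tapestry 96.25 lead.
Greedy by ratio would take 2×ivory figurine + crystal orb + 2×gold chalice + 2×silk tapestry: 35 lb used, total 3549.
The 11 lb tied up in ivory figurine and crystal orb is better spent on bronze mirror + silk tapestry — total rises to 3586 (35 lb).
No other feasible combination exceeds 3586.

3586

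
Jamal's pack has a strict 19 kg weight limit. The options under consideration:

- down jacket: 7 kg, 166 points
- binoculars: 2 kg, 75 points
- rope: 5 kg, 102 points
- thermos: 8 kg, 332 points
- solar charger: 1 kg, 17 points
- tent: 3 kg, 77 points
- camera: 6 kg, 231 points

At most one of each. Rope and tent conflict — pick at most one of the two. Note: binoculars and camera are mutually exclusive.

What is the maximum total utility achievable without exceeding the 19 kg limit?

Density check — thermos 41.50, camera 38.50, binoculars 37.50, tent 25.67 are the best per kg.
Rope + thermos + camera uses 19 of the 19 kg and totals 665.
Nothing else feasible within 19 kg beats 665.

665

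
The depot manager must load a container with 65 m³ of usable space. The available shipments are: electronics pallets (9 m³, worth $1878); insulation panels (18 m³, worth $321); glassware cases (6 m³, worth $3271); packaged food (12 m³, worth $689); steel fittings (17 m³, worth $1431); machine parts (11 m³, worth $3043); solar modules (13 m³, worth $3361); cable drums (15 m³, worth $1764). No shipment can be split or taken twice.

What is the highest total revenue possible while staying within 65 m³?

Taking electronics pallets + glassware cases + machine parts + solar modules + cable drums: 54 m³ used, 13317 in revenue.
Nothing else within 65 m³ beats 13317.

13317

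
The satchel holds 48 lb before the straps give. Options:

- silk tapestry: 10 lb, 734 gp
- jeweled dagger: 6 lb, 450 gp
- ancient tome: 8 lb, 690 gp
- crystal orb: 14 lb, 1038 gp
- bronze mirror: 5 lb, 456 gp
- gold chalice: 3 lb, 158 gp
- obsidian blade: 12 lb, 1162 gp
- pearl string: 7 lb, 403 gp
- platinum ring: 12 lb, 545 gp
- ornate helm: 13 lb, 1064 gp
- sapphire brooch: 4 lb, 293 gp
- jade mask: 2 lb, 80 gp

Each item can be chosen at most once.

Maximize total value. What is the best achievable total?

4115

The ratio ordering already packs tightly: jeweled dagger + ancient tome + bronze mirror + obsidian blade + ornate helm + sapphire brooch, 48 lb, 4115.
That's the maximum — no swap from here does better than 4115.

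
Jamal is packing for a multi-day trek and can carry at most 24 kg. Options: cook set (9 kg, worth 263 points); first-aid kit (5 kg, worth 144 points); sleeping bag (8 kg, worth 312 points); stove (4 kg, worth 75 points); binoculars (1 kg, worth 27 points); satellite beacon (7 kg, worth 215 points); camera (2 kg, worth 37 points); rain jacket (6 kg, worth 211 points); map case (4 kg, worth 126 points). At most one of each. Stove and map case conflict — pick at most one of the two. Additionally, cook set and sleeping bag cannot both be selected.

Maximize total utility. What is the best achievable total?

820

Density check — sleeping bag 39.00, rain jacket 35.17, map case 31.50 are the best per kg.
Best packing: first-aid kit + sleeping bag + binoculars + rain jacket + map case — 24 kg, 820 total.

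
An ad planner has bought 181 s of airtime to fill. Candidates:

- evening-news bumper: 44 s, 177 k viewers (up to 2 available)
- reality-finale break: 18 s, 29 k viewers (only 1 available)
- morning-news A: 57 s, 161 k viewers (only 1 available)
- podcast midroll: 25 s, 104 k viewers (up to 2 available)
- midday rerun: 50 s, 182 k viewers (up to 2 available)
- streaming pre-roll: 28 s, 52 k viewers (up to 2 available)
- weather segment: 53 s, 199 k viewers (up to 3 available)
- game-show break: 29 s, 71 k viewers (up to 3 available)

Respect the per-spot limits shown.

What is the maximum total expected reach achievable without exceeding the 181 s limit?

A density-first pass picks 2×evening-news bumper + 2×podcast midroll + game-show break — 633 at 167 s.
But podcast midroll + midday rerun + 2×weather segment fits in 181 s and reaches 684.
Every other selection either busts 181 s or exceeds an availability limit or fails to beat 684.

684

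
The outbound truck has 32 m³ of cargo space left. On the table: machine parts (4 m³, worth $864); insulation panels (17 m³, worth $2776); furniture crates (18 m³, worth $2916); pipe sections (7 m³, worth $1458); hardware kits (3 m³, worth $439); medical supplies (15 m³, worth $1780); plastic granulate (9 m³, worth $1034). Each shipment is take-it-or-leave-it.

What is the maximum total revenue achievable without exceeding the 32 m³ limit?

5677

Taking the top-ratio shipments first gives machine parts + insulation panels + pipe sections + hardware kits for 5537 (31 m³).
The 17 m³ tied up in insulation panels is better spent on furniture crates — total rises to 5677 (32 m³).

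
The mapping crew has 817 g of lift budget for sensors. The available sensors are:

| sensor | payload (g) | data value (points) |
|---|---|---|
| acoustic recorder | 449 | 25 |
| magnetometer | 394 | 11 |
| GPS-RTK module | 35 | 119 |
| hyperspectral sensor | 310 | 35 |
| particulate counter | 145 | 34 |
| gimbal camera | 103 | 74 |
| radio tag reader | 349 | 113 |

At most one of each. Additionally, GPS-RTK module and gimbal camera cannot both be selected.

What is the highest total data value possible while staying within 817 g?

267

Best packing: GPS-RTK module + hyperspectral sensor + radio tag reader — 694 g, 267 total.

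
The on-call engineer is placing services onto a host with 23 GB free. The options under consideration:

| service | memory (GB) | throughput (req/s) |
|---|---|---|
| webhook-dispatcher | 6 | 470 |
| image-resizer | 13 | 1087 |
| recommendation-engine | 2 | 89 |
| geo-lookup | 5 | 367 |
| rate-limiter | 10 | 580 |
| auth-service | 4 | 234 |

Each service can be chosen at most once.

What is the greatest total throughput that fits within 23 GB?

Density check — image-resizer 83.62, webhook-dispatcher 78.33, geo-lookup 73.40, auth-service 58.50 are the best per GB.
Taking webhook-dispatcher + image-resizer + auth-service: 23 GB used, 1791 in throughput.
No other feasible combination exceeds 1791.

1791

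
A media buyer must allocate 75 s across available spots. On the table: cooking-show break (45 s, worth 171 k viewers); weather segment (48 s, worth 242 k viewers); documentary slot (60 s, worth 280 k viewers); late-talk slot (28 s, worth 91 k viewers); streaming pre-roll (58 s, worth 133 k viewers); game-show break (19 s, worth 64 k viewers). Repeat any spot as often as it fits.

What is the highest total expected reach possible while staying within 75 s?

Ranking by ratio (expected reach/s): weather segment 5.04, documentary slot 4.67, cooking-show break 3.80, game-show break 3.37.
Weather segment + game-show break uses 67 of the 75 s and totals 306.
Nothing else within 75 s beats 306.

306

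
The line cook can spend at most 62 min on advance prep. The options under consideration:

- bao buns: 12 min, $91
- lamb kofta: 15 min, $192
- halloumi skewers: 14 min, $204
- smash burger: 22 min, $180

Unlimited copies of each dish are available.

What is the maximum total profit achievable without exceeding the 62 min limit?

The ratio ordering already packs tightly: 4×halloumi skewers, 56 min, 816.
Every other selection either busts 62 min or fails to beat 816.

816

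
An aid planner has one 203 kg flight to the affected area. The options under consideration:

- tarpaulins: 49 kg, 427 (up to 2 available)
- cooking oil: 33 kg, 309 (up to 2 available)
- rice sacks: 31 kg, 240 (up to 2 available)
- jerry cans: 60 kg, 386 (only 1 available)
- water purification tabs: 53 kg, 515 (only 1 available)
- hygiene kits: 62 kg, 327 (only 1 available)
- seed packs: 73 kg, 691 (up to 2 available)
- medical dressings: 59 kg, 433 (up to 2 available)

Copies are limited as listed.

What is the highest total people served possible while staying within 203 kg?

1897

Water purification tabs + 2×seed packs uses 199 of the 203 kg and totals 1897.
No other feasible combination exceeds 1897.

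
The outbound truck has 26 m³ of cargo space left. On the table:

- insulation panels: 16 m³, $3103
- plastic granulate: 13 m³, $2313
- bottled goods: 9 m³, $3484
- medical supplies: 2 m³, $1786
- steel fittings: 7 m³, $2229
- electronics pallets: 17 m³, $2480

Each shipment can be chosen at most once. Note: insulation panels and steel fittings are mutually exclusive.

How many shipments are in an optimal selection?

3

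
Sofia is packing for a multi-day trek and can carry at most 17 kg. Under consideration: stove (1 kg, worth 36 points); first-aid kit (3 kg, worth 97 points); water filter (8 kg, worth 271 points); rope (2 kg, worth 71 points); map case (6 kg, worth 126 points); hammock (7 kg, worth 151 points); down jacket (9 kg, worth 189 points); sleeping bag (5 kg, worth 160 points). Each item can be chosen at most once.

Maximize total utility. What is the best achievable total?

Density check — stove 36.00, rope 35.50, water filter 33.88, first-aid kit 32.33 are the best per kg.
Greedy by ratio would take stove + first-aid kit + water filter + rope: 14 kg used, total 475.
Replace rope with sleeping bag: the trade gains 89 net, giving 564 at 17 kg.
Runner-up stove + water filter + rope + sleeping bag tops out at 538.

564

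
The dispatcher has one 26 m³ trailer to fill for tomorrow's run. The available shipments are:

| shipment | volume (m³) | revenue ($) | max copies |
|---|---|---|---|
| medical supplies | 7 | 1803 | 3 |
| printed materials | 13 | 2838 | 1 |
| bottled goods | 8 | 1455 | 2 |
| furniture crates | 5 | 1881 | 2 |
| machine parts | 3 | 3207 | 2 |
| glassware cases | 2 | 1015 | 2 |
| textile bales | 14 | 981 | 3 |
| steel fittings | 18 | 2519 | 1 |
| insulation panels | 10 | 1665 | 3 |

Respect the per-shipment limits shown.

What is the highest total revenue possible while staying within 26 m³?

12994

Taking the top-ratio shipments first gives 2×furniture crates + 2×machine parts + 2×glassware cases for 12206 (20 m³).
Replace glassware cases with medical supplies: the trade gains 788 net, giving 12994 at 25 m³.
No other feasible combination exceeds 12994.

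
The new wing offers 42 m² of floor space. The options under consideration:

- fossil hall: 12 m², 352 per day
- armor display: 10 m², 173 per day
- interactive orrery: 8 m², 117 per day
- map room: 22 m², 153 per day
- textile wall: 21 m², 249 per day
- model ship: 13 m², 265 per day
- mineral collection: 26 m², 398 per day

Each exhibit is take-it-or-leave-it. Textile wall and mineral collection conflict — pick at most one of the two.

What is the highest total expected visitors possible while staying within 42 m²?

By expected visitors per m²: fossil hall 29.33, model ship 20.38, armor display 17.30, mineral collection 15.31 lead.
Taking fossil hall + armor display + model ship: 35 m² used, 790 in expected visitors.
Next best is fossil hall + mineral collection at 750 (38 m²) — short by 40.

790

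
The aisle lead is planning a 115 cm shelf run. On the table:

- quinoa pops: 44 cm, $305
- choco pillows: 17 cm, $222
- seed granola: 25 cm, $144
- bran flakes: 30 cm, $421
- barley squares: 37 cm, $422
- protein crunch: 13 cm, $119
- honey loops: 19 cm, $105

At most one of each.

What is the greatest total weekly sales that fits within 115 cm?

The ratio heuristic lands on choco pillows + bran flakes + barley squares + protein crunch (1184) but leaves 18 cm idle.
Replace protein crunch with seed granola: the trade gains 25 net, giving 1209 at 109 cm.
Nothing else within 115 cm beats 1209.

1209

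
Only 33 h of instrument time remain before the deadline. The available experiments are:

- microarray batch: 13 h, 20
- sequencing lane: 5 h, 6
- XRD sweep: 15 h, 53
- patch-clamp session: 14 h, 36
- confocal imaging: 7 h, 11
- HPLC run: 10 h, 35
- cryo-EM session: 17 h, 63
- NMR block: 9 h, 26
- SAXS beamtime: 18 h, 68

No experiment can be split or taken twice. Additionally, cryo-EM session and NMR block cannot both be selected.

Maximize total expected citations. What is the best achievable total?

121

Best packing: XRD sweep + SAXS beamtime — 33 h, 121 total.
Every other selection either busts 33 h or breaks a pairing rule or fails to beat 121.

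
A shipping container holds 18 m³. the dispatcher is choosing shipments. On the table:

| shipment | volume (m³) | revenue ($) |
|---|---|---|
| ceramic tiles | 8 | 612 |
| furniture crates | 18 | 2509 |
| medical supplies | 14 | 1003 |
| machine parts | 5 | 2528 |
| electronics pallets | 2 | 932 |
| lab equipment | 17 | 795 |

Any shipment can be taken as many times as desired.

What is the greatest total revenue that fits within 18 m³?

8784

Filling by ratio: 3×machine parts + electronics pallets for 8516, with 1 m³ left unused.
The 5 m³ tied up in machine parts is better spent on 3×electronics pallets — total rises to 8784 (18 m³).
No other feasible combination exceeds 8784.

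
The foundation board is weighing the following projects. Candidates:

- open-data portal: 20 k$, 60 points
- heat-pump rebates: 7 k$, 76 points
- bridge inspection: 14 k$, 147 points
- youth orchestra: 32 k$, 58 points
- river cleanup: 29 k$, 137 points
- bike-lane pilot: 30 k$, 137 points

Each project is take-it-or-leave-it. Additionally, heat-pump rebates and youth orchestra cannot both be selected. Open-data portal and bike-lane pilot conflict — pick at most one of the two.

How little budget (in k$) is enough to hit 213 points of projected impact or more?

Look for the lowest-budget combination reaching 213.
heat-pump rebates + bridge inspection reaches 223 using 21 k$.
No combination under 21 k$ hits 213.

21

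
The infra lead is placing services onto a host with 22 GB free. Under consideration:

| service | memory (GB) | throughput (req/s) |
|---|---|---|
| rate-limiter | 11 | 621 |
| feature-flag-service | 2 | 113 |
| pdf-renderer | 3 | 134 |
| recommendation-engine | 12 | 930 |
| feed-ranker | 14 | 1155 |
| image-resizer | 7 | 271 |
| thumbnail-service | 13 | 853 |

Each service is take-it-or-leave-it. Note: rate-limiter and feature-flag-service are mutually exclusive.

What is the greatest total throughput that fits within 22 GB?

Filling by ratio: feature-flag-service + pdf-renderer + feed-ranker for 1402, with 3 GB left unused.
Replace feature-flag-service and pdf-renderer with image-resizer: the trade gains 24 net, giving 1426 at 21 GB.
Next best is feature-flag-service + pdf-renderer + feed-ranker at 1402 (19 GB) — short by 24.

1426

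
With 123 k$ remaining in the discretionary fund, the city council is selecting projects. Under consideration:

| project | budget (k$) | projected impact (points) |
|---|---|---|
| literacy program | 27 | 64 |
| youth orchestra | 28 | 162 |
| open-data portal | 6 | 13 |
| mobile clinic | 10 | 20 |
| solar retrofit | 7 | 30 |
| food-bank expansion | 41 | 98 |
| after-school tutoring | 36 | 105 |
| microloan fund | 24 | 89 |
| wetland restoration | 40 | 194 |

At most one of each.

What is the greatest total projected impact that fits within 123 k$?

511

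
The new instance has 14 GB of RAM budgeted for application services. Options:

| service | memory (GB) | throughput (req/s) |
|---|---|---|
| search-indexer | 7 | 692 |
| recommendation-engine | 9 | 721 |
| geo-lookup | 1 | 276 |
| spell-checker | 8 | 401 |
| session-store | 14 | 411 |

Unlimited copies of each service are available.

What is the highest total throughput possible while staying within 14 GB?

By throughput per GB: geo-lookup 276.00, search-indexer 98.86, recommendation-engine 80.11, spell-checker 50.12 lead.
14×geo-lookup uses 14 of the 14 GB and totals 3864.
That's the maximum — no swap from here does better than 3864.

3864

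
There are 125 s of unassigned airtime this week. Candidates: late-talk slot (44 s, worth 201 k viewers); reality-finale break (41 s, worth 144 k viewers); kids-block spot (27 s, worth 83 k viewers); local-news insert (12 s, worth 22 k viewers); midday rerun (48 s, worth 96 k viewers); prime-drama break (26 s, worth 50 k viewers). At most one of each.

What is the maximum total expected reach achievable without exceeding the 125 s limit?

450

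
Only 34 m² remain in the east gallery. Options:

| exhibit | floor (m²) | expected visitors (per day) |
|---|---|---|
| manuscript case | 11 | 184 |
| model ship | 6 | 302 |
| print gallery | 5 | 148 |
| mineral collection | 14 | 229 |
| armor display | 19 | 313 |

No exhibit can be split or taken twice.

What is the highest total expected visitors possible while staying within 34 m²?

Ranking by ratio (expected visitors/m²): model ship 50.33, print gallery 29.60, manuscript case 16.73.
The ratio heuristic lands on manuscript case + model ship + print gallery (634) but leaves 12 m² idle.
Dropping manuscript case frees 11 m²; slotting in armor display (19 m²) lifts the total to 763 at 30 m².

763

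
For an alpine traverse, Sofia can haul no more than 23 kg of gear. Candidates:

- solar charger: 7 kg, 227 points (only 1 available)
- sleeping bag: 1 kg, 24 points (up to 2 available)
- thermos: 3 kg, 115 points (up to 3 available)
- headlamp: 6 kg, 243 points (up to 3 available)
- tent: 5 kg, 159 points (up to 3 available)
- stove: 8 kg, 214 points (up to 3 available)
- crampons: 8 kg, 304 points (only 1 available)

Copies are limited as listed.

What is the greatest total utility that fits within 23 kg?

Density check — headlamp 40.50, thermos 38.33, crampons 38.00 are the best per kg.
A density-first pass picks 2×sleeping bag + thermos + 3×headlamp — 892 at 23 kg.
Replace 2×sleeping bag and headlamp with crampons: the trade gains 13 net, giving 905 at 23 kg.

905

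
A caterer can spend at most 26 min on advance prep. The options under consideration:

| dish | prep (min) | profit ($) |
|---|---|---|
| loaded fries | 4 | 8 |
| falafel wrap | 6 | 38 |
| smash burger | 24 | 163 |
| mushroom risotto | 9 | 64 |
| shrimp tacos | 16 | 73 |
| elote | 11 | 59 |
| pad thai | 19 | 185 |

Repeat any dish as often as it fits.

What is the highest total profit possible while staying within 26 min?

223

The ratio ordering already packs tightly: falafel wrap + pad thai, 25 min, 223.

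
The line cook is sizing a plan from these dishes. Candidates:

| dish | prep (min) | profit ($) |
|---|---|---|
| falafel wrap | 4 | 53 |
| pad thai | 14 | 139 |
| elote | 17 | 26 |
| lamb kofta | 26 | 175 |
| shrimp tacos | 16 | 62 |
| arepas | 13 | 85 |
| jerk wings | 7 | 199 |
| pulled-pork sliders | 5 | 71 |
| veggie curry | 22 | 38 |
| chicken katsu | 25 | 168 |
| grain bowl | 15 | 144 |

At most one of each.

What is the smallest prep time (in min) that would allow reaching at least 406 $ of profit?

Look for the lowest-prep combination reaching 406.
pad thai + jerk wings + pulled-pork sliders: 409 profit at 26 min.
Any bundle with less than 26 min falls short of 406.

26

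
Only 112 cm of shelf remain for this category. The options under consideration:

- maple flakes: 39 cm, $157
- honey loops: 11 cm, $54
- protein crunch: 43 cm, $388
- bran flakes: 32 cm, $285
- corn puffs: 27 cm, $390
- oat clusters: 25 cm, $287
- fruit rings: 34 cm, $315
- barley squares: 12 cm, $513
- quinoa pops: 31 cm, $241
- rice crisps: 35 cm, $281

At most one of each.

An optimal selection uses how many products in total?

Optimal total is 1578.
One optimal bundle: protein crunch + corn puffs + oat clusters + barley squares (107 cm).
Any selection reaching 1578 contains exactly 4 products.

4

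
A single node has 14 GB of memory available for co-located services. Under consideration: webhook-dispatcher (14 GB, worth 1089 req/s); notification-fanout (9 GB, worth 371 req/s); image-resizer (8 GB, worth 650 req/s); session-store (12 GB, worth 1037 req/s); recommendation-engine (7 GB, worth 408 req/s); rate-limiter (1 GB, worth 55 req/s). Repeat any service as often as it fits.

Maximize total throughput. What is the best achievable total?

1147

Best packing: session-store + 2×rate-limiter — 14 GB, 1147 total.
Every other selection either busts 14 GB or fails to beat 1147.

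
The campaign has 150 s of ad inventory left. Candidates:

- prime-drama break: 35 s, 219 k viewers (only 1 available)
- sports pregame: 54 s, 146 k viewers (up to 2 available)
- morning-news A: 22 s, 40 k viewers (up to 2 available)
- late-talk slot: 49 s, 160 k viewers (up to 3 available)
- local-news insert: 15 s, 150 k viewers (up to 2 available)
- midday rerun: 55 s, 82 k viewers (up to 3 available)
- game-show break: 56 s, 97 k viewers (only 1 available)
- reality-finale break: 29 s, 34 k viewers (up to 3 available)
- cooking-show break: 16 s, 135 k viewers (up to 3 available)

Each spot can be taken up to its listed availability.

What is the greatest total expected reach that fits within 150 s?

964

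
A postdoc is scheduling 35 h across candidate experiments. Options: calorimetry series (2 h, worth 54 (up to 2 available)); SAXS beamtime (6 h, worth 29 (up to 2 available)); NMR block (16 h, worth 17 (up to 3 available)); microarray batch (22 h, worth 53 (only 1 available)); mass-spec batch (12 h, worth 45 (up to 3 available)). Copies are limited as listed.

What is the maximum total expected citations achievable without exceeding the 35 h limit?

227

The ratio heuristic lands on 2×calorimetry series + 2×SAXS beamtime + mass-spec batch (211) but leaves 7 h idle.
Dropping SAXS beamtime frees 6 h; slotting in mass-spec batch (12 h) lifts the total to 227 at 34 h.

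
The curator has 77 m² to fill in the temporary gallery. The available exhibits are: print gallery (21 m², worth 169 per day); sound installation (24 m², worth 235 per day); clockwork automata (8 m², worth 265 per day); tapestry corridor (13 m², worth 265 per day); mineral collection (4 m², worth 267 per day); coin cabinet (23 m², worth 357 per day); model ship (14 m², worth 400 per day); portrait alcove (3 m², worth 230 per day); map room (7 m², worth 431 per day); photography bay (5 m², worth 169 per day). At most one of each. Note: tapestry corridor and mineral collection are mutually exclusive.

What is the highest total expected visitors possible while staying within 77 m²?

Density check — portrait alcove 76.67, mineral collection 66.75, map room 61.57, photography bay 33.80 are the best per m².
Clockwork automata + mineral collection + coin cabinet + model ship + portrait alcove + map room + photography bay uses 64 of the 77 m² and totals 2119.
Every other selection either busts 77 m² or breaks a pairing rule or fails to beat 2119.

2119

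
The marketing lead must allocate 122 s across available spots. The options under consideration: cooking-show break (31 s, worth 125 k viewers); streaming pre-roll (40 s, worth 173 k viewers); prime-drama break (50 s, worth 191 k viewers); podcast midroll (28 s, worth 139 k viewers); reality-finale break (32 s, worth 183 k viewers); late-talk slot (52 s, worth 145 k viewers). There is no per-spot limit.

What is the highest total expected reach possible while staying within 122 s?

644

Density check — reality-finale break 5.72, podcast midroll 4.96, streaming pre-roll 4.33, cooking-show break 4.03 are the best per s.
Greedy by ratio would take 3×reality-finale break: 96 s used, total 549.
Replace reality-finale break with 2×podcast midroll: the trade gains 95 net, giving 644 at 120 s.
Every other selection either busts 122 s or fails to beat 644.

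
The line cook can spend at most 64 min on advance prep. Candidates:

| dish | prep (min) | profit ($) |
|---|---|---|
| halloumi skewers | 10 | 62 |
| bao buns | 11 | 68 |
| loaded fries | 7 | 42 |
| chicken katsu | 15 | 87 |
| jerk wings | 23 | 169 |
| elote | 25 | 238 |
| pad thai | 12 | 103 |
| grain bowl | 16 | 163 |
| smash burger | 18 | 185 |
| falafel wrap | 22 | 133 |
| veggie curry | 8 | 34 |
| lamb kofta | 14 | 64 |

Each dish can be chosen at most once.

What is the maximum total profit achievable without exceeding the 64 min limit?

586

The ratio ordering already packs tightly: elote + grain bowl + smash burger, 59 min, 586.
Runner-up bao buns + elote + pad thai + grain bowl tops out at 572.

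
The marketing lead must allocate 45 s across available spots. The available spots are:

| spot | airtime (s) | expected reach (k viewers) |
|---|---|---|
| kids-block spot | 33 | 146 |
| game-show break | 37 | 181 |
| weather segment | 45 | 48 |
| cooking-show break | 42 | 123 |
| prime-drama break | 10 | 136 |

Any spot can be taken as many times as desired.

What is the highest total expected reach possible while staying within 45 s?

544

Ranking by ratio (expected reach/s): prime-drama break 13.60, game-show break 4.89, kids-block spot 4.42.
Taking 4×prime-drama break: 40 s used, 544 in expected reach.
The spare 5 s is too small for any remaining spot, and no exchange beats 544.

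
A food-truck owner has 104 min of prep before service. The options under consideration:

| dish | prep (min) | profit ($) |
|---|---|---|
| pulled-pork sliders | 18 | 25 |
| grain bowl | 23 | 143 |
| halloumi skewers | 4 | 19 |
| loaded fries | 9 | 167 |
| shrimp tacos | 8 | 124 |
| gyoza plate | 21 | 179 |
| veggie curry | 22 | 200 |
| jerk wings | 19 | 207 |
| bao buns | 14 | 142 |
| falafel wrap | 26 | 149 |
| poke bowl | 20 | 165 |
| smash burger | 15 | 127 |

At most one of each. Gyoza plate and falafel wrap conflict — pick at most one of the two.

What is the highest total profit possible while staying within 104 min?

1061

Greedy by ratio would take halloumi skewers + loaded fries + shrimp tacos + gyoza plate + veggie curry + jerk wings + bao buns: 97 min used, total 1038.
Dropping bao buns frees 14 min; slotting in poke bowl (20 min) lifts the total to 1061 at 103 min.
Runner-up loaded fries + shrimp tacos + gyoza plate + veggie curry + jerk wings + poke bowl tops out at 1042.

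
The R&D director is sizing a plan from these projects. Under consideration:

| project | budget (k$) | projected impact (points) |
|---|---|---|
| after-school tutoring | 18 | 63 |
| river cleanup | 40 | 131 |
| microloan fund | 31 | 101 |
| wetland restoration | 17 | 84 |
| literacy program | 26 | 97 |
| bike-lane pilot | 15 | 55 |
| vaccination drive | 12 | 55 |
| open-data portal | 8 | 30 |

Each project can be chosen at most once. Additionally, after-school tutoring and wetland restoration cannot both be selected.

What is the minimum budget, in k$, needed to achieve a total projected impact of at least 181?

Need the lightest bundle worth ≥ 181.
Taking wetland restoration + literacy program gives 181 (≥ 181) for 43 k$.
Below 43 k$ the best achievable stays under 181.

43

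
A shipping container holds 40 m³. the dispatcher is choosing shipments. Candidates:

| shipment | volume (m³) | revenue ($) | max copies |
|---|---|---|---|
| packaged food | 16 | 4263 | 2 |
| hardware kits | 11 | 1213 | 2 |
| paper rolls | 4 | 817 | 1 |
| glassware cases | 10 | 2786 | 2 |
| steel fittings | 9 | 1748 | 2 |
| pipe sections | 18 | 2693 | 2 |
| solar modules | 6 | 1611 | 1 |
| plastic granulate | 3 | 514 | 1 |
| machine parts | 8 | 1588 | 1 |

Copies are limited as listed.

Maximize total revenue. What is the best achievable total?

10652

By revenue per m³: glassware cases 278.60, solar modules 268.50, packaged food 266.44, paper rolls 204.25 lead.
Filling by ratio: paper rolls + 2×glassware cases + solar modules + machine parts for 9588, with 2 m³ left unused.
Replace solar modules and machine parts with packaged food: the trade gains 1064 net, giving 10652 at 40 m³.
Every other selection either busts 40 m³ or exceeds an availability limit or fails to beat 10652.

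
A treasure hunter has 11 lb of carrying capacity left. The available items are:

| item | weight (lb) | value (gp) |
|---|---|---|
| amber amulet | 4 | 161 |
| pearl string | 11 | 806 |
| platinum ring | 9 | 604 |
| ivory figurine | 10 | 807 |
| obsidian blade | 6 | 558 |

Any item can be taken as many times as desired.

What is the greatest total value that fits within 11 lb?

807

A density-first pass picks amber amulet + obsidian blade — 719 at 10 lb.
Replace amber amulet and obsidian blade with ivory figurine: the trade gains 88 net, giving 807 at 10 lb.
That's the maximum — no swap from here does better than 807.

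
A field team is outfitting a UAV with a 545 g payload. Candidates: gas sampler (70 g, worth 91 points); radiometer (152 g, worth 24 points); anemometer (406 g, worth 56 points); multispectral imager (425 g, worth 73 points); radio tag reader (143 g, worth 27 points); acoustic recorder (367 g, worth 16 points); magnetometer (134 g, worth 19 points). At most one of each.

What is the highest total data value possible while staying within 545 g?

164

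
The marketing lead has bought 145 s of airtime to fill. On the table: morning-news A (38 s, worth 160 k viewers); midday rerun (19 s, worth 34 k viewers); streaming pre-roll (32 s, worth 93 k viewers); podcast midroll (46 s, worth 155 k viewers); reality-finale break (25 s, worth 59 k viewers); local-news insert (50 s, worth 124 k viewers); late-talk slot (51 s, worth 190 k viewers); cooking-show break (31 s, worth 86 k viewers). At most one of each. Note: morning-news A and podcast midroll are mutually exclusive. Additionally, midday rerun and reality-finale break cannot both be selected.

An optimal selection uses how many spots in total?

Best achievable expected reach is 495.
One optimal bundle: morning-news A + reality-finale break + late-talk slot + cooking-show break (145 s).
Any selection reaching 495 contains exactly 4 spots.

4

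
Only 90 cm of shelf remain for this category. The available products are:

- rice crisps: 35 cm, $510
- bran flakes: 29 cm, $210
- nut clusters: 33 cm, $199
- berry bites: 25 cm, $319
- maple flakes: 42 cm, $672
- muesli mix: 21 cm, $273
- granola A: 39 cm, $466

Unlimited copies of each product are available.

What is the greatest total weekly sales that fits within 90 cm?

1344

By weekly sales per cm: maple flakes 16.00, rice crisps 14.57, muesli mix 13.00, berry bites 12.76 lead.
Best packing: 2×maple flakes — 84 cm, 1344 total.
The spare 6 cm is too small for any remaining product, and no exchange beats 1344.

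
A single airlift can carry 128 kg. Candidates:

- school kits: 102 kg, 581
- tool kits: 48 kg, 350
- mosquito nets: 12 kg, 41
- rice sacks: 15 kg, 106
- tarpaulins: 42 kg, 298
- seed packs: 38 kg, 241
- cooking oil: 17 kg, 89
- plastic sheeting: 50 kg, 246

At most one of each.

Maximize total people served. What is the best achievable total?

889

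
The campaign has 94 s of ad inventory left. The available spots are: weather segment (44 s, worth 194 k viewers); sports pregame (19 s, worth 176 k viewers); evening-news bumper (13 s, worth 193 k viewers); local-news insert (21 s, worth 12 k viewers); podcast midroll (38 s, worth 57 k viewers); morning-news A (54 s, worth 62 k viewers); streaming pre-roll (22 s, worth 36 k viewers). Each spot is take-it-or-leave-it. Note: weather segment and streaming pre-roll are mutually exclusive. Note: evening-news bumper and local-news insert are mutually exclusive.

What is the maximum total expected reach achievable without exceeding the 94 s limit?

563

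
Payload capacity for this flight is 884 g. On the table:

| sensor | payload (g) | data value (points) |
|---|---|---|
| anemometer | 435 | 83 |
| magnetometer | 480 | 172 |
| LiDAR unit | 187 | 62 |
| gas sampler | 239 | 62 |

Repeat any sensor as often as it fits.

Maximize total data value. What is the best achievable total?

Best packing: magnetometer + 2×LiDAR unit — 854 g, 296 total.

296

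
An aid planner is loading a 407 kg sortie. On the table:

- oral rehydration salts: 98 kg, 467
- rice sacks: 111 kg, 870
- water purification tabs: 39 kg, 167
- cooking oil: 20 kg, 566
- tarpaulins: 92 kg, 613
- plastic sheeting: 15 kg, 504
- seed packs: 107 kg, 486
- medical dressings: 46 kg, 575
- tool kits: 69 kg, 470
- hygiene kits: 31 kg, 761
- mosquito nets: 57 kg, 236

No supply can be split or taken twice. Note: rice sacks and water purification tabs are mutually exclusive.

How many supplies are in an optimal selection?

7

The maximum people served within 407 kg is 4359.
For example rice sacks + cooking oil + tarpaulins + plastic sheeting + medical dressings + tool kits + hygiene kits achieves it, using 384 kg.
All optima have 7 supplies.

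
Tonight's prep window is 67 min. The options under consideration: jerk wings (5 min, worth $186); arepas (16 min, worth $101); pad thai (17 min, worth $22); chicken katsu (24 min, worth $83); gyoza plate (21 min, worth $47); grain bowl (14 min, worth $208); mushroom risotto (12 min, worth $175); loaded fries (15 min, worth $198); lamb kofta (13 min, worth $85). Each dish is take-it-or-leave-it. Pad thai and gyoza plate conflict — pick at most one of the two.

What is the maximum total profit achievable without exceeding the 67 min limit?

868

The ratio heuristic lands on jerk wings + grain bowl + mushroom risotto + loaded fries + lamb kofta (852) but leaves 8 min idle.
Dropping lamb kofta frees 13 min; slotting in arepas (16 min) lifts the total to 868 at 62 min.
Nothing else feasible within 67 min beats 868.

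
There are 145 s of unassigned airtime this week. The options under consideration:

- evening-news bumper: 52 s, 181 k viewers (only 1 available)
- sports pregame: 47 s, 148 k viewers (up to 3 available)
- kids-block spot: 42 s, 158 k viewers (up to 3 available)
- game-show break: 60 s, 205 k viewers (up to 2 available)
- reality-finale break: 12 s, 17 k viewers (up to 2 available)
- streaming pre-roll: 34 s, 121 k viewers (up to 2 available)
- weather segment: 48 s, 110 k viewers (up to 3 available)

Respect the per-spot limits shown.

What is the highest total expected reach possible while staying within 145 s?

521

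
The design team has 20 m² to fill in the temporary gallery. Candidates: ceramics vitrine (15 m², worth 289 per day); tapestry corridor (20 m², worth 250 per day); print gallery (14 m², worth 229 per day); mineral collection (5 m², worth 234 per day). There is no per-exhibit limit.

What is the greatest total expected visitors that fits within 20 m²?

936

By expected visitors per m²: mineral collection 46.80, ceramics vitrine 19.27, print gallery 16.36, tapestry corridor 12.50 lead.
Taking 4×mineral collection: 20 m² used, 936 in expected visitors.
That's the maximum — no swap from here does better than 936.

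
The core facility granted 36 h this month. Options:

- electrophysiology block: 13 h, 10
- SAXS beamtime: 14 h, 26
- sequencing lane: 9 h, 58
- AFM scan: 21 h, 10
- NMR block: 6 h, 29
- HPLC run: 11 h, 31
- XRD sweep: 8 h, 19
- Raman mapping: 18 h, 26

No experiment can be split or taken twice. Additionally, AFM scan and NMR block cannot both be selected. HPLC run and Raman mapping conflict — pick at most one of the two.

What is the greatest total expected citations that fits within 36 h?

137

Ranking by ratio (expected citations/h): sequencing lane 6.44, NMR block 4.83, HPLC run 2.82.
The ratio ordering already packs tightly: sequencing lane + NMR block + HPLC run + XRD sweep, 34 h, 137.
Next best is sequencing lane + NMR block + HPLC run at 118 (26 h) — short by 19.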